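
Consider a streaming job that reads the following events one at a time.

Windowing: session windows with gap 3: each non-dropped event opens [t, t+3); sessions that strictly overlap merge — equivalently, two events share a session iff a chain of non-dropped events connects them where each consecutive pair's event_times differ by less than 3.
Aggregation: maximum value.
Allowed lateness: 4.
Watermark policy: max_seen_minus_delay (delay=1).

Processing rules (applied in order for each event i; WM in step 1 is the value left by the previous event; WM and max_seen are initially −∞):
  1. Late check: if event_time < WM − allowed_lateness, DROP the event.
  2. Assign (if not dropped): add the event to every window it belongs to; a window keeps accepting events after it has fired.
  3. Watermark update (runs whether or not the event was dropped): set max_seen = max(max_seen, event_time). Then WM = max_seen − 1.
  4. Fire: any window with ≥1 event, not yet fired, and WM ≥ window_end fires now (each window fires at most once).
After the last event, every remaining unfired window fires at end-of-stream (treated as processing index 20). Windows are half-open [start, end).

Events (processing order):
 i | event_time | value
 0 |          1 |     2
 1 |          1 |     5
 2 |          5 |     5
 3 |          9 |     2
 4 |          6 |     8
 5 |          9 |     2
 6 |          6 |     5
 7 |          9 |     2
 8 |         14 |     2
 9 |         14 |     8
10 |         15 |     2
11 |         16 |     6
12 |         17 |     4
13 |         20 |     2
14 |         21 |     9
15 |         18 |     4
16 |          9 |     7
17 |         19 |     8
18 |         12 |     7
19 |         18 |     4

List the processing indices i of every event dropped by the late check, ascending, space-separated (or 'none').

16 18

i=0 t=1 v=2: → [1,4); WM=0
i=1 t=1 v=5: → [1,4); WM=0
i=2 t=5 v=5: → [5,8); WM=4
i=3 t=9 v=2: → [9,12); WM=8
i=4 t=6 v=8: → [5,9); WM=8
i=5 t=9 v=2: → [9,12); WM=8
i=6 t=6 v=5: → [5,9); WM=8
i=7 t=9 v=2: → [9,12); WM=8
i=8 t=14 v=2: → [14,17); WM=13
i=9 t=14 v=8: → [14,17); WM=13
i=10 t=15 v=2: → [14,18); WM=14
i=11 t=16 v=6: → [14,19); WM=15
i=12 t=17 v=4: → [14,20); WM=16
i=13 t=20 v=2: → [20,23); WM=19
i=14 t=21 v=9: → [20,24); WM=20
i=15 t=18 v=4: → [14,24); WM=20
i=16 t=9 v=7: DROP (t<20-4); WM=20
i=17 t=19 v=8: → [14,24); WM=20
i=18 t=12 v=7: DROP (t<20-4); WM=20
i=19 t=18 v=4: → [14,24); WM=20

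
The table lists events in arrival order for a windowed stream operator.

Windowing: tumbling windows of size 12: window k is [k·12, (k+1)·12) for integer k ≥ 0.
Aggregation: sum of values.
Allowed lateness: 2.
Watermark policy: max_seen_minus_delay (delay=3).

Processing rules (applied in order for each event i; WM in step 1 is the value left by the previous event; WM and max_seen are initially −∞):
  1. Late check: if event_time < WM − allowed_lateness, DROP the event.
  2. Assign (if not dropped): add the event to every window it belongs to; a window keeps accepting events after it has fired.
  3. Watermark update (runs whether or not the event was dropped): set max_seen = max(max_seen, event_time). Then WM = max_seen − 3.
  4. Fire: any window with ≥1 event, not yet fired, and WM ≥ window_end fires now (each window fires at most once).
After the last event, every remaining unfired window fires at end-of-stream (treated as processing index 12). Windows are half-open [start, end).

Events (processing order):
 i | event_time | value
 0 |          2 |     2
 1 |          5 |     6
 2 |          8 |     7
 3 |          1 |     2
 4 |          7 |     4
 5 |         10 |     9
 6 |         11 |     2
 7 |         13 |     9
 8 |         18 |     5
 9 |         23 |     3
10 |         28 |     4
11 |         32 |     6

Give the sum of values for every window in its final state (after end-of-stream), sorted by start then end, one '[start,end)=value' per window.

i=0 t=2 v=2: → [0,12); WM=-1
i=1 t=5 v=6: → [0,12); WM=2
i=2 t=8 v=7: → [0,12); WM=5
i=3 t=1 v=2: DROP (t<5-2); WM=5
i=4 t=7 v=4: → [0,12); WM=5
i=5 t=10 v=9: → [0,12); WM=7
i=6 t=11 v=2: → [0,12); WM=8
i=7 t=13 v=9: → [12,24); WM=10
i=8 t=18 v=5: → [12,24); WM=15; [0,12) fires=30
i=9 t=23 v=3: → [12,24); WM=20
i=10 t=28 v=4: → [24,36); WM=25; [12,24) fires=17
i=11 t=32 v=6: → [24,36); WM=29

[0,12)=30 [12,24)=17 [24,36)=10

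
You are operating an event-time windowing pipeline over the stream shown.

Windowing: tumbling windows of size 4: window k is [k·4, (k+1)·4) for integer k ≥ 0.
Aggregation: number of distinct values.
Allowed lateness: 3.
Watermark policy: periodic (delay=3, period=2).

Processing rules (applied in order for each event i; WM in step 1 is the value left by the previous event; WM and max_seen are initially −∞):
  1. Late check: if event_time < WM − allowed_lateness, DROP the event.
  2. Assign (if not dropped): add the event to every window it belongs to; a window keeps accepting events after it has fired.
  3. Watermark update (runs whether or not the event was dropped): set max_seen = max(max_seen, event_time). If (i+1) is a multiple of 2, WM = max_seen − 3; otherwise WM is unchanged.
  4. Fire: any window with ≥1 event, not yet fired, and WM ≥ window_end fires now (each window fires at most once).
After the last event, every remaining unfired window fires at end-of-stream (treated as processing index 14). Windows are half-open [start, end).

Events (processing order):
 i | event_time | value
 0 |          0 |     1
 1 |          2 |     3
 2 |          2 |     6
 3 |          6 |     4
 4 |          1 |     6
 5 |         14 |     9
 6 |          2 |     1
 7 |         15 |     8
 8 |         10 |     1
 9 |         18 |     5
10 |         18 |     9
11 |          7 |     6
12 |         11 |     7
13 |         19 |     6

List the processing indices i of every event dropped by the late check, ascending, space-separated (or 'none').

i=0 t=0 v=1: → [0,4); WM=−∞
i=1 t=2 v=3: → [0,4); WM=-1
i=2 t=2 v=6: → [0,4); WM=-1
i=3 t=6 v=4: → [4,8); WM=3
i=4 t=1 v=6: → [0,4); WM=3
i=5 t=14 v=9: → [12,16); WM=11; [0,4) fires=3 [4,8) fires=1
i=6 t=2 v=1: DROP (t<11-3); WM=11
i=7 t=15 v=8: → [12,16); WM=12
i=8 t=10 v=1: → [8,12); WM=12; [8,12) fires=1
i=9 t=18 v=5: → [16,20); WM=15
i=10 t=18 v=9: → [16,20); WM=15
i=11 t=7 v=6: DROP (t<15-3); WM=15
i=12 t=11 v=7: DROP (t<15-3); WM=15
i=13 t=19 v=6: → [16,20); WM=16; [12,16) fires=2

6 11 12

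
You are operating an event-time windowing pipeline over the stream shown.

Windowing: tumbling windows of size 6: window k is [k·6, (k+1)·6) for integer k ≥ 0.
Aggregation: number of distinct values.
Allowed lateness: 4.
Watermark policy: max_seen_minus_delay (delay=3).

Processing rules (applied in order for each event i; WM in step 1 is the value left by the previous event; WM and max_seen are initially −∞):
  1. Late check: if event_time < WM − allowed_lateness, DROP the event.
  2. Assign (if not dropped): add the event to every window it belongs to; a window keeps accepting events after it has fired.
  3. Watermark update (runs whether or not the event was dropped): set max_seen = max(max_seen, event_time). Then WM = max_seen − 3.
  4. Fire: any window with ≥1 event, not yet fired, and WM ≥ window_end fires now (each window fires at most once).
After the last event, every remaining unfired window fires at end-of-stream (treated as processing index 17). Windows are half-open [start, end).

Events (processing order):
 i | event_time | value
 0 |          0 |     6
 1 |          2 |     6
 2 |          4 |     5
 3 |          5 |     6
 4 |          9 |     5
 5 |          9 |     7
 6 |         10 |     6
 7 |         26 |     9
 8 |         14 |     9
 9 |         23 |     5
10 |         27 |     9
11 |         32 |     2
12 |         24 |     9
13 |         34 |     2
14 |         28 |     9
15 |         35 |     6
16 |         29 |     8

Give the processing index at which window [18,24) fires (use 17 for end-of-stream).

i=0 t=0 v=6: → [0,6); WM=-3
i=1 t=2 v=6: → [0,6); WM=-1
i=2 t=4 v=5: → [0,6); WM=1
i=3 t=5 v=6: → [0,6); WM=2
i=4 t=9 v=5: → [6,12); WM=6; [0,6) fires=2
i=5 t=9 v=7: → [6,12); WM=6
i=6 t=10 v=6: → [6,12); WM=7
i=7 t=26 v=9: → [24,30); WM=23; [6,12) fires=3
i=8 t=14 v=9: DROP (t<23-4); WM=23
i=9 t=23 v=5: → [18,24); WM=23
i=10 t=27 v=9: → [24,30); WM=24; [18,24) fires=1
i=11 t=32 v=2: → [30,36); WM=29
i=12 t=24 v=9: DROP (t<29-4); WM=29
i=13 t=34 v=2: → [30,36); WM=31; [24,30) fires=1
i=14 t=28 v=9: → [24,30); WM=31
i=15 t=35 v=6: → [30,36); WM=32
i=16 t=29 v=8: → [24,30); WM=32

10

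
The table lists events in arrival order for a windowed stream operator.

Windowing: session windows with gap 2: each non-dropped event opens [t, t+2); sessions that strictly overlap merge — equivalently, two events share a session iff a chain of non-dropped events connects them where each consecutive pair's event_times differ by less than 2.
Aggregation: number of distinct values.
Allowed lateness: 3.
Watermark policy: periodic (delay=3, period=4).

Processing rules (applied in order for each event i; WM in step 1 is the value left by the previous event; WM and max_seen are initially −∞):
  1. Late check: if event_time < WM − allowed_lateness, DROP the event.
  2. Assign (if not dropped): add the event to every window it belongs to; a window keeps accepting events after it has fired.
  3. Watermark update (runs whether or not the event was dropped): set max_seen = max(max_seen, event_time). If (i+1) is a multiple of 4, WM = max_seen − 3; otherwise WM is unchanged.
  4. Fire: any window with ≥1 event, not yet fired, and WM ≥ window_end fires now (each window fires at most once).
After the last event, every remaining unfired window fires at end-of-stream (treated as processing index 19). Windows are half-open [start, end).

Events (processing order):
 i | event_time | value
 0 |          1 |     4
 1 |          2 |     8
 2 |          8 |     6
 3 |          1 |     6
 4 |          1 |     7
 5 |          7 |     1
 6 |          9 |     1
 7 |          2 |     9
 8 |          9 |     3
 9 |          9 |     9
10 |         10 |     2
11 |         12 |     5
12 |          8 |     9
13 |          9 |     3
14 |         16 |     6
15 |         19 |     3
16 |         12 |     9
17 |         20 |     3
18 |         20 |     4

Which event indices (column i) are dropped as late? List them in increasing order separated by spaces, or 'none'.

4 16

i=0 t=1 v=4: → [1,3); WM=−∞
i=1 t=2 v=8: → [1,4); WM=−∞
i=2 t=8 v=6: → [8,10); WM=−∞
i=3 t=1 v=6: → [1,4); WM=5
i=4 t=1 v=7: DROP (t<5-3); WM=5
i=5 t=7 v=1: → [7,10); WM=5
i=6 t=9 v=1: → [7,11); WM=5
i=7 t=2 v=9: → [1,4); WM=6
i=8 t=9 v=3: → [7,11); WM=6
i=9 t=9 v=9: → [7,11); WM=6
i=10 t=10 v=2: → [7,12); WM=6
i=11 t=12 v=5: → [12,14); WM=9
i=12 t=8 v=9: → [7,12); WM=9
i=13 t=9 v=3: → [7,12); WM=9
i=14 t=16 v=6: → [16,18); WM=9
i=15 t=19 v=3: → [19,21); WM=16
i=16 t=12 v=9: DROP (t<16-3); WM=16
i=17 t=20 v=3: → [19,22); WM=16
i=18 t=20 v=4: → [19,22); WM=16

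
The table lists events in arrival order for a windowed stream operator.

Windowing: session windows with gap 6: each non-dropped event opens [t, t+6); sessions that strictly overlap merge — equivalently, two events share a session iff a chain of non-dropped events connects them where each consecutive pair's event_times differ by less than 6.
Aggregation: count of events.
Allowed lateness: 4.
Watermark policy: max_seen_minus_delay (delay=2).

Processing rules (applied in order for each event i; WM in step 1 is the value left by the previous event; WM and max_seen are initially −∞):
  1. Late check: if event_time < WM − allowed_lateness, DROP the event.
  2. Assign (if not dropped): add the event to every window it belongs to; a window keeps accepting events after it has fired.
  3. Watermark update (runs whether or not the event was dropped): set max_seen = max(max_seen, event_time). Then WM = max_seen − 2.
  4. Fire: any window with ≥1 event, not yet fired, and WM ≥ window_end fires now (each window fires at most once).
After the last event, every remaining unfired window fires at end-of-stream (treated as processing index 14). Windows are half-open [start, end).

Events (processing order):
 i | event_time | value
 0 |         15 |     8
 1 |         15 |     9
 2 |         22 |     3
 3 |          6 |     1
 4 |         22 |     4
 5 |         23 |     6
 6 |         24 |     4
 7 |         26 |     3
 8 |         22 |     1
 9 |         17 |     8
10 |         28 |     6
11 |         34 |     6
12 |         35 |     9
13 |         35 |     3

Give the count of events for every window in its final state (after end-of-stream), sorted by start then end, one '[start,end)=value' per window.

i=0 t=15 v=8: → [15,21); WM=13
i=1 t=15 v=9: → [15,21); WM=13
i=2 t=22 v=3: → [22,28); WM=20
i=3 t=6 v=1: DROP (t<20-4); WM=20
i=4 t=22 v=4: → [22,28); WM=20
i=5 t=23 v=6: → [22,29); WM=21
i=6 t=24 v=4: → [22,30); WM=22
i=7 t=26 v=3: → [22,32); WM=24
i=8 t=22 v=1: → [22,32); WM=24
i=9 t=17 v=8: DROP (t<24-4); WM=24
i=10 t=28 v=6: → [22,34); WM=26
i=11 t=34 v=6: → [34,40); WM=32
i=12 t=35 v=9: → [34,41); WM=33
i=13 t=35 v=3: → [34,41); WM=33

[15,21)=2 [22,34)=7 [34,41)=3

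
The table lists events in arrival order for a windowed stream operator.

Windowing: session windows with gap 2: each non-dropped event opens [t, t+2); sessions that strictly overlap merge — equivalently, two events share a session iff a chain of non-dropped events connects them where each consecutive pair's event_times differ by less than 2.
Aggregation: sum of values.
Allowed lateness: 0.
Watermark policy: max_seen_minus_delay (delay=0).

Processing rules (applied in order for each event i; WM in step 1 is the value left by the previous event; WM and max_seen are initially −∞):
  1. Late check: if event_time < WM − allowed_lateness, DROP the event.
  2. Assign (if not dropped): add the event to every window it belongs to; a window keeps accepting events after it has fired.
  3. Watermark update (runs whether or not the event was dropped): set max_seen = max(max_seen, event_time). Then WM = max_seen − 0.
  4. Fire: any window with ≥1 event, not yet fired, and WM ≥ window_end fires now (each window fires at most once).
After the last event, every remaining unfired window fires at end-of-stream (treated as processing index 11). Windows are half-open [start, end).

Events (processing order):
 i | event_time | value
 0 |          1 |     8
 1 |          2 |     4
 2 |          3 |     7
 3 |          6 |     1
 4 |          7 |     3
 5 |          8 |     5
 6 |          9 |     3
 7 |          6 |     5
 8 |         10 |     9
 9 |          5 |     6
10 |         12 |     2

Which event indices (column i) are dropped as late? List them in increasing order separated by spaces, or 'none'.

i=0 t=1 v=8: → [1,3); WM=1
i=1 t=2 v=4: → [1,4); WM=2
i=2 t=3 v=7: → [1,5); WM=3
i=3 t=6 v=1: → [6,8); WM=6
i=4 t=7 v=3: → [6,9); WM=7
i=5 t=8 v=5: → [6,10); WM=8
i=6 t=9 v=3: → [6,11); WM=9
i=7 t=6 v=5: DROP (t<9-0); WM=9
i=8 t=10 v=9: → [6,12); WM=10
i=9 t=5 v=6: DROP (t<10-0); WM=10
i=10 t=12 v=2: → [12,14); WM=12

7 9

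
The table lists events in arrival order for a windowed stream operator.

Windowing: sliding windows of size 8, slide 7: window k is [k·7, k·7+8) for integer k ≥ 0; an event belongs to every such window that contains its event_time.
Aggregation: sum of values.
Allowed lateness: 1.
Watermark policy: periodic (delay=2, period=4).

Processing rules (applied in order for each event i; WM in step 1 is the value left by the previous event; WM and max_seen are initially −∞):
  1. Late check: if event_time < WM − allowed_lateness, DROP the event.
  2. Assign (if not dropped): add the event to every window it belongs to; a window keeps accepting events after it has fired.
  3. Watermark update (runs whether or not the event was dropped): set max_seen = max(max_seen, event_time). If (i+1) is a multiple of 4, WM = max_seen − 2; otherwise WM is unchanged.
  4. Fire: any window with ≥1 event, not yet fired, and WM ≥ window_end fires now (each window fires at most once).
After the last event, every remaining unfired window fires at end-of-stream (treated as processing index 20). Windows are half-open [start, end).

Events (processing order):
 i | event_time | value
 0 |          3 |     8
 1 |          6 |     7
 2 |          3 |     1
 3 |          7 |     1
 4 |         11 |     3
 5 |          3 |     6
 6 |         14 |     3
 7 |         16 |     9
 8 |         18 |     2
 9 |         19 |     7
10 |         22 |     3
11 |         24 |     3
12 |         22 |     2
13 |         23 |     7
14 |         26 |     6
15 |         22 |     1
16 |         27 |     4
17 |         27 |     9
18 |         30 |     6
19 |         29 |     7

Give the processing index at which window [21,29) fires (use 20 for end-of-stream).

20

i=0 t=3 v=8: → [0,8); WM=−∞
i=1 t=6 v=7: → [0,8); WM=−∞
i=2 t=3 v=1: → [0,8); WM=−∞
i=3 t=7 v=1: → [7,15),[0,8); WM=5
i=4 t=11 v=3: → [7,15); WM=5
i=5 t=3 v=6: DROP (t<5-1); WM=5
i=6 t=14 v=3: → [14,22),[7,15); WM=5
i=7 t=16 v=9: → [14,22); WM=14; [0,8) fires=17
i=8 t=18 v=2: → [14,22); WM=14
i=9 t=19 v=7: → [14,22); WM=14
i=10 t=22 v=3: → [21,29); WM=14
i=11 t=24 v=3: → [21,29); WM=22; [7,15) fires=7 [14,22) fires=21
i=12 t=22 v=2: → [21,29); WM=22
i=13 t=23 v=7: → [21,29); WM=22
i=14 t=26 v=6: → [21,29); WM=22
i=15 t=22 v=1: → [21,29); WM=24
i=16 t=27 v=4: → [21,29); WM=24
i=17 t=27 v=9: → [21,29); WM=24
i=18 t=30 v=6: → [28,36); WM=24
i=19 t=29 v=7: → [28,36); WM=28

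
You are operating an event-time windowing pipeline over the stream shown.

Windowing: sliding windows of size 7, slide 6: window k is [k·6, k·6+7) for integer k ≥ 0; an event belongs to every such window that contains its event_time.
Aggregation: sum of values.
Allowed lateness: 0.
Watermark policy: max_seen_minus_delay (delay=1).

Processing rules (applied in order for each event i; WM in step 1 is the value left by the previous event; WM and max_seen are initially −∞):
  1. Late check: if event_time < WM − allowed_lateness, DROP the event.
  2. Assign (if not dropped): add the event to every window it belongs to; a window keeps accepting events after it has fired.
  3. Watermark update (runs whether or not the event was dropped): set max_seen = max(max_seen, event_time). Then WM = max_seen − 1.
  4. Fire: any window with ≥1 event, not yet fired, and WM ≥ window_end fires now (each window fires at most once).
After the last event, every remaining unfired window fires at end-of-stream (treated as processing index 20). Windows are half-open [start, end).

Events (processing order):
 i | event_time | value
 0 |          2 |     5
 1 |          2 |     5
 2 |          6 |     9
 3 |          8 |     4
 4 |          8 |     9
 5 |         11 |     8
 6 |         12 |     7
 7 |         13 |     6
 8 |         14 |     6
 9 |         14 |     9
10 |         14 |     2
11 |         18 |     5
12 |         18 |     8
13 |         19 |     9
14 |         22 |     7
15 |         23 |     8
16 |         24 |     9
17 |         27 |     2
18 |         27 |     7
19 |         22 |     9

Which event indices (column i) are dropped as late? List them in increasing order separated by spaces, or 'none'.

i=0 t=2 v=5: → [0,7); WM=1
i=1 t=2 v=5: → [0,7); WM=1
i=2 t=6 v=9: → [6,13),[0,7); WM=5
i=3 t=8 v=4: → [6,13); WM=7; [0,7) fires=19
i=4 t=8 v=9: → [6,13); WM=7
i=5 t=11 v=8: → [6,13); WM=10
i=6 t=12 v=7: → [12,19),[6,13); WM=11
i=7 t=13 v=6: → [12,19); WM=12
i=8 t=14 v=6: → [12,19); WM=13; [6,13) fires=37
i=9 t=14 v=9: → [12,19); WM=13
i=10 t=14 v=2: → [12,19); WM=13
i=11 t=18 v=5: → [18,25),[12,19); WM=17
i=12 t=18 v=8: → [18,25),[12,19); WM=17
i=13 t=19 v=9: → [18,25); WM=18
i=14 t=22 v=7: → [18,25); WM=21; [12,19) fires=43
i=15 t=23 v=8: → [18,25); WM=22
i=16 t=24 v=9: → [24,31),[18,25); WM=23
i=17 t=27 v=2: → [24,31); WM=26; [18,25) fires=46
i=18 t=27 v=7: → [24,31); WM=26
i=19 t=22 v=9: DROP (t<26-0); WM=26

19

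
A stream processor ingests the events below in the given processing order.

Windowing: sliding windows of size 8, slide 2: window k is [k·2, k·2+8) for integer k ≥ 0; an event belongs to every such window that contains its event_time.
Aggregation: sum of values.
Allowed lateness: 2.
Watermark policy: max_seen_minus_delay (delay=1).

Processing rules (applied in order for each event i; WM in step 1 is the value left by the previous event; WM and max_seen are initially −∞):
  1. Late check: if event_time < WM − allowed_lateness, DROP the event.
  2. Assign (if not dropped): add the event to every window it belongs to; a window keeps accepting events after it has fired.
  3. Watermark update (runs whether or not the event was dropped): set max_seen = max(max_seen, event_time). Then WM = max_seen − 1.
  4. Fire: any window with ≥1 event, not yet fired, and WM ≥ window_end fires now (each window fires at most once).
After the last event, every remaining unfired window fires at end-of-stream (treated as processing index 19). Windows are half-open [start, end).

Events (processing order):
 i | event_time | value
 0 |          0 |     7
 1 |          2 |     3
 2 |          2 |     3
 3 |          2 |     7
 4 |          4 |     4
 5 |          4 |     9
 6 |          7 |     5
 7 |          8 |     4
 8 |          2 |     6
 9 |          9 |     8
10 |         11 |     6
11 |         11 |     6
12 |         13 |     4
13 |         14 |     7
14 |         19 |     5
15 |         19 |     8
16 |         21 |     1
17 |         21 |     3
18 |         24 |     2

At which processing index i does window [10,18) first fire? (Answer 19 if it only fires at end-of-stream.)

14

i=0 t=0 v=7: → [0,8); WM=-1
i=1 t=2 v=3: → [2,10),[0,8); WM=1
i=2 t=2 v=3: → [2,10),[0,8); WM=1
i=3 t=2 v=7: → [2,10),[0,8); WM=1
i=4 t=4 v=4: → [4,12),[2,10),[0,8); WM=3
i=5 t=4 v=9: → [4,12),[2,10),[0,8); WM=3
i=6 t=7 v=5: → [6,14),[4,12),[2,10),[0,8); WM=6
i=7 t=8 v=4: → [8,16),[6,14),[4,12),[2,10); WM=7
i=8 t=2 v=6: DROP (t<7-2); WM=7
i=9 t=9 v=8: → [8,16),[6,14),[4,12),[2,10); WM=8; [0,8) fires=38
i=10 t=11 v=6: → [10,18),[8,16),[6,14),[4,12); WM=10; [2,10) fires=43
i=11 t=11 v=6: → [10,18),[8,16),[6,14),[4,12); WM=10
i=12 t=13 v=4: → [12,20),[10,18),[8,16),[6,14); WM=12; [4,12) fires=42
i=13 t=14 v=7: → [14,22),[12,20),[10,18),[8,16); WM=13
i=14 t=19 v=5: → [18,26),[16,24),[14,22),[12,20); WM=18; [6,14) fires=33 [8,16) fires=35 [10,18) fires=23
i=15 t=19 v=8: → [18,26),[16,24),[14,22),[12,20); WM=18
i=16 t=21 v=1: → [20,28),[18,26),[16,24),[14,22); WM=20; [12,20) fires=24
i=17 t=21 v=3: → [20,28),[18,26),[16,24),[14,22); WM=20
i=18 t=24 v=2: → [24,32),[22,30),[20,28),[18,26); WM=23; [14,22) fires=24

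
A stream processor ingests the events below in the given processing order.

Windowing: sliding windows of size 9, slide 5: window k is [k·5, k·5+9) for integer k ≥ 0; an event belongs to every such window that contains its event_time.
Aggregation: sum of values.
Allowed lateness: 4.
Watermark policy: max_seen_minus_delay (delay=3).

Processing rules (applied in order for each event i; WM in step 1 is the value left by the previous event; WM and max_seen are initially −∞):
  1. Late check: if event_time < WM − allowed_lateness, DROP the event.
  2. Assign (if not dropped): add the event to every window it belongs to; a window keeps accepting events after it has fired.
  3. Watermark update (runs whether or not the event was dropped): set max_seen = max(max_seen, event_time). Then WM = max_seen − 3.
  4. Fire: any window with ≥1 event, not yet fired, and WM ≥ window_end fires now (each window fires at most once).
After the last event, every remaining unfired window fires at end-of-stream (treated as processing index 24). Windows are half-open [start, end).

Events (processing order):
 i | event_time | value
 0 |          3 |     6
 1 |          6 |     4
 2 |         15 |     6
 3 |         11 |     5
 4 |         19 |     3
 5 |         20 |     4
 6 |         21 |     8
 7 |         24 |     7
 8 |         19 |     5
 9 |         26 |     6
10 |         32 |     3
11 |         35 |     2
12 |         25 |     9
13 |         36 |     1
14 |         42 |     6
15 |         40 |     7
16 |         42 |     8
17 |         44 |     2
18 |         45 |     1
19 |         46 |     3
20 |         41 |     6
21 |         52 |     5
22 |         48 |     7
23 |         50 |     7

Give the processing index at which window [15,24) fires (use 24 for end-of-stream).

i=0 t=3 v=6: → [0,9); WM=0
i=1 t=6 v=4: → [5,14),[0,9); WM=3
i=2 t=15 v=6: → [15,24),[10,19); WM=12; [0,9) fires=10
i=3 t=11 v=5: → [10,19),[5,14); WM=12
i=4 t=19 v=3: → [15,24); WM=16; [5,14) fires=9
i=5 t=20 v=4: → [20,29),[15,24); WM=17
i=6 t=21 v=8: → [20,29),[15,24); WM=18
i=7 t=24 v=7: → [20,29); WM=21; [10,19) fires=11
i=8 t=19 v=5: → [15,24); WM=21
i=9 t=26 v=6: → [25,34),[20,29); WM=23
i=10 t=32 v=3: → [30,39),[25,34); WM=29; [15,24) fires=26 [20,29) fires=25
i=11 t=35 v=2: → [35,44),[30,39); WM=32
i=12 t=25 v=9: DROP (t<32-4); WM=32
i=13 t=36 v=1: → [35,44),[30,39); WM=33
i=14 t=42 v=6: → [40,49),[35,44); WM=39; [25,34) fires=9 [30,39) fires=6
i=15 t=40 v=7: → [40,49),[35,44); WM=39
i=16 t=42 v=8: → [40,49),[35,44); WM=39
i=17 t=44 v=2: → [40,49); WM=41
i=18 t=45 v=1: → [45,54),[40,49); WM=42
i=19 t=46 v=3: → [45,54),[40,49); WM=43
i=20 t=41 v=6: → [40,49),[35,44); WM=43
i=21 t=52 v=5: → [50,59),[45,54); WM=49; [35,44) fires=30 [40,49) fires=33
i=22 t=48 v=7: → [45,54),[40,49); WM=49
i=23 t=50 v=7: → [50,59),[45,54); WM=49

10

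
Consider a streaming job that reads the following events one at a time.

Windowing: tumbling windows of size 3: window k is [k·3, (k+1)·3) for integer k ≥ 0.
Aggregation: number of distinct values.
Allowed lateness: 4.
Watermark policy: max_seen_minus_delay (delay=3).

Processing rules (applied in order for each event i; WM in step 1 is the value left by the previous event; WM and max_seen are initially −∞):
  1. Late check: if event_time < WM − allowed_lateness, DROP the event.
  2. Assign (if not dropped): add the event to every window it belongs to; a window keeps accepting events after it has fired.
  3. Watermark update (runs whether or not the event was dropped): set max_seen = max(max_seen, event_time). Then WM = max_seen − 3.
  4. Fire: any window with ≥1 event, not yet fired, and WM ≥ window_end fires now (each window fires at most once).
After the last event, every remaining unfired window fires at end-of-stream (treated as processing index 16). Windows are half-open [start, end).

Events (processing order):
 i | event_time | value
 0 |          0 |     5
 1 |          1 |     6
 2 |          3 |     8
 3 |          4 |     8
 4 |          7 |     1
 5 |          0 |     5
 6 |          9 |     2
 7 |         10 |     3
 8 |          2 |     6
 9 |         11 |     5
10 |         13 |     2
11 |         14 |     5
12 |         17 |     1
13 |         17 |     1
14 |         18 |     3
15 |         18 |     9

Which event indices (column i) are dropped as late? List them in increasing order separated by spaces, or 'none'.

8

i=0 t=0 v=5: → [0,3); WM=-3
i=1 t=1 v=6: → [0,3); WM=-2
i=2 t=3 v=8: → [3,6); WM=0
i=3 t=4 v=8: → [3,6); WM=1
i=4 t=7 v=1: → [6,9); WM=4; [0,3) fires=2
i=5 t=0 v=5: → [0,3); WM=4
i=6 t=9 v=2: → [9,12); WM=6; [3,6) fires=1
i=7 t=10 v=3: → [9,12); WM=7
i=8 t=2 v=6: DROP (t<7-4); WM=7
i=9 t=11 v=5: → [9,12); WM=8
i=10 t=13 v=2: → [12,15); WM=10; [6,9) fires=1
i=11 t=14 v=5: → [12,15); WM=11
i=12 t=17 v=1: → [15,18); WM=14; [9,12) fires=3
i=13 t=17 v=1: → [15,18); WM=14
i=14 t=18 v=3: → [18,21); WM=15; [12,15) fires=2
i=15 t=18 v=9: → [18,21); WM=15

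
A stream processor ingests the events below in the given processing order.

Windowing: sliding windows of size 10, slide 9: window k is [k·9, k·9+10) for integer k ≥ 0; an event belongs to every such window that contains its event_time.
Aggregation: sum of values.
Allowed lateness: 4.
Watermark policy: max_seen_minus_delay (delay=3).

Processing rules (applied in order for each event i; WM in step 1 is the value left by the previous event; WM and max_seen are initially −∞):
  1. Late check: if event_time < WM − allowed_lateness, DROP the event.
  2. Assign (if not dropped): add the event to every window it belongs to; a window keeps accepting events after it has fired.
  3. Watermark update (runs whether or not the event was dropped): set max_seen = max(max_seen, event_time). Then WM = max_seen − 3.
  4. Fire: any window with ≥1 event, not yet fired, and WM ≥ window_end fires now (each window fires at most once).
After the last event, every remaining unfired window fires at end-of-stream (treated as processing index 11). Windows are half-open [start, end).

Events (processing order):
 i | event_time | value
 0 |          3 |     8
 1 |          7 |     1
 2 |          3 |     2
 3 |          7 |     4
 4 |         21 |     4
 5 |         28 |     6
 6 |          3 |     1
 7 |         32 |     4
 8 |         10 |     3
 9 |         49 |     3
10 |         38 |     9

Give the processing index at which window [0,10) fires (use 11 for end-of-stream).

i=0 t=3 v=8: → [0,10); WM=0
i=1 t=7 v=1: → [0,10); WM=4
i=2 t=3 v=2: → [0,10); WM=4
i=3 t=7 v=4: → [0,10); WM=4
i=4 t=21 v=4: → [18,28); WM=18; [0,10) fires=15
i=5 t=28 v=6: → [27,37); WM=25
i=6 t=3 v=1: DROP (t<25-4); WM=25
i=7 t=32 v=4: → [27,37); WM=29; [18,28) fires=4
i=8 t=10 v=3: DROP (t<29-4); WM=29
i=9 t=49 v=3: → [45,55); WM=46; [27,37) fires=10
i=10 t=38 v=9: DROP (t<46-4); WM=46

4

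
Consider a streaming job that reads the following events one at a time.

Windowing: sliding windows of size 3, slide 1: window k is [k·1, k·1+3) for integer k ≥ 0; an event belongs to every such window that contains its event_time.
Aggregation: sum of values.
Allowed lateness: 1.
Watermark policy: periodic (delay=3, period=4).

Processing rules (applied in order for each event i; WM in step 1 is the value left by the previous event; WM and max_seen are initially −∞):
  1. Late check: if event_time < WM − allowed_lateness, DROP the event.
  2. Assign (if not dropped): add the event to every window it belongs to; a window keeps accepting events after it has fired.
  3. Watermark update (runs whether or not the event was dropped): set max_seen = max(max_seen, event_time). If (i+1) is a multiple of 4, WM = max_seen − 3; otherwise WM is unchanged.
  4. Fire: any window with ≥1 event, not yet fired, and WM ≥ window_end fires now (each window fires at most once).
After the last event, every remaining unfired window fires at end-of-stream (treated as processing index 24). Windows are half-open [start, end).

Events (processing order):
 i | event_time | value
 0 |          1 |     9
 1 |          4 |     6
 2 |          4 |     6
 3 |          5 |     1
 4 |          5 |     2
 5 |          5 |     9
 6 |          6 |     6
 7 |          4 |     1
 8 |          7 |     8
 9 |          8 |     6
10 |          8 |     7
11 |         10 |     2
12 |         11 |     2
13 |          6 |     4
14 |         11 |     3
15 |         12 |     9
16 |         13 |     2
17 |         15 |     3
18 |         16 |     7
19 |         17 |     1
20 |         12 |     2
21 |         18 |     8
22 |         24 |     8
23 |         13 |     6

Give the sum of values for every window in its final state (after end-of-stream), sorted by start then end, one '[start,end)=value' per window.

[0,3)=9 [1,4)=9 [2,5)=13 [3,6)=25 [4,7)=35 [5,8)=30 [6,9)=31 [7,10)=21 [8,11)=15 [9,12)=7 [10,13)=16 [11,14)=22 [12,15)=17 [13,16)=11 [14,17)=10 [15,18)=11 [16,19)=16 [17,20)=9 [18,21)=8 [22,25)=8 [23,26)=8 [24,27)=8

i=0 t=1 v=9: → [1,4),[0,3); WM=−∞
i=1 t=4 v=6: → [4,7),[3,6),[2,5); WM=−∞
i=2 t=4 v=6: → [4,7),[3,6),[2,5); WM=−∞
i=3 t=5 v=1: → [5,8),[4,7),[3,6); WM=2
i=4 t=5 v=2: → [5,8),[4,7),[3,6); WM=2
i=5 t=5 v=9: → [5,8),[4,7),[3,6); WM=2
i=6 t=6 v=6: → [6,9),[5,8),[4,7); WM=2
i=7 t=4 v=1: → [4,7),[3,6),[2,5); WM=3; [0,3) fires=9
i=8 t=7 v=8: → [7,10),[6,9),[5,8); WM=3
i=9 t=8 v=6: → [8,11),[7,10),[6,9); WM=3
i=10 t=8 v=7: → [8,11),[7,10),[6,9); WM=3
i=11 t=10 v=2: → [10,13),[9,12),[8,11); WM=7; [1,4) fires=9 [2,5) fires=13 [3,6) fires=25 [4,7) fires=31
i=12 t=11 v=2: → [11,14),[10,13),[9,12); WM=7
i=13 t=6 v=4: → [6,9),[5,8),[4,7); WM=7
i=14 t=11 v=3: → [11,14),[10,13),[9,12); WM=7
i=15 t=12 v=9: → [12,15),[11,14),[10,13); WM=9; [5,8) fires=30 [6,9) fires=31
i=16 t=13 v=2: → [13,16),[12,15),[11,14); WM=9
i=17 t=15 v=3: → [15,18),[14,17),[13,16); WM=9
i=18 t=16 v=7: → [16,19),[15,18),[14,17); WM=9
i=19 t=17 v=1: → [17,20),[16,19),[15,18); WM=14; [7,10) fires=21 [8,11) fires=15 [9,12) fires=7 [10,13) fires=16 [11,14) fires=16
i=20 t=12 v=2: DROP (t<14-1); WM=14
i=21 t=18 v=8: → [18,21),[17,20),[16,19); WM=14
i=22 t=24 v=8: → [24,27),[23,26),[22,25); WM=14
i=23 t=13 v=6: → [13,16),[12,15),[11,14); WM=21; [12,15) fires=17 [13,16) fires=11 [14,17) fires=10 [15,18) fires=11 [16,19) fires=16 [17,20) fires=9 [18,21) fires=8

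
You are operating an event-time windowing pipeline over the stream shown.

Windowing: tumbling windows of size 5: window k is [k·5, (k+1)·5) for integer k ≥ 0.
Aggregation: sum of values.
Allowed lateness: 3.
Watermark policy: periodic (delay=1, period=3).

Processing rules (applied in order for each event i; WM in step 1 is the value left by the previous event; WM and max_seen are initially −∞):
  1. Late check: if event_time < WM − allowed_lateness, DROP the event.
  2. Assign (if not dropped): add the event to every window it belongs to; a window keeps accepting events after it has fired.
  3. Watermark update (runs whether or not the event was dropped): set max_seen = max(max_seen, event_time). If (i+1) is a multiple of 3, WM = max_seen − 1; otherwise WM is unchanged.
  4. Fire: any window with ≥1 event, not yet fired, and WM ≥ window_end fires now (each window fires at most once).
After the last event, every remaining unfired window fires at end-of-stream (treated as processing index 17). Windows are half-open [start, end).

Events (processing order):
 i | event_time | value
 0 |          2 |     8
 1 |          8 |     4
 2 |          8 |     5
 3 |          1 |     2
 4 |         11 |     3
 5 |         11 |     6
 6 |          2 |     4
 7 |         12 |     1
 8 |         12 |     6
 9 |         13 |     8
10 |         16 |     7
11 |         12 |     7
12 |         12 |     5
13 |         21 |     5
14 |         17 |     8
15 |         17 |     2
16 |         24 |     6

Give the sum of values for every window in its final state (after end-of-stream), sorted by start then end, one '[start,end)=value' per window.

[0,5)=8 [5,10)=9 [10,15)=36 [15,20)=17 [20,25)=11

i=0 t=2 v=8: → [0,5); WM=−∞
i=1 t=8 v=4: → [5,10); WM=−∞
i=2 t=8 v=5: → [5,10); WM=7; [0,5) fires=8
i=3 t=1 v=2: DROP (t<7-3); WM=7
i=4 t=11 v=3: → [10,15); WM=7
i=5 t=11 v=6: → [10,15); WM=10; [5,10) fires=9
i=6 t=2 v=4: DROP (t<10-3); WM=10
i=7 t=12 v=1: → [10,15); WM=10
i=8 t=12 v=6: → [10,15); WM=11
i=9 t=13 v=8: → [10,15); WM=11
i=10 t=16 v=7: → [15,20); WM=11
i=11 t=12 v=7: → [10,15); WM=15; [10,15) fires=31
i=12 t=12 v=5: → [10,15); WM=15
i=13 t=21 v=5: → [20,25); WM=15
i=14 t=17 v=8: → [15,20); WM=20; [15,20) fires=15
i=15 t=17 v=2: → [15,20); WM=20
i=16 t=24 v=6: → [20,25); WM=20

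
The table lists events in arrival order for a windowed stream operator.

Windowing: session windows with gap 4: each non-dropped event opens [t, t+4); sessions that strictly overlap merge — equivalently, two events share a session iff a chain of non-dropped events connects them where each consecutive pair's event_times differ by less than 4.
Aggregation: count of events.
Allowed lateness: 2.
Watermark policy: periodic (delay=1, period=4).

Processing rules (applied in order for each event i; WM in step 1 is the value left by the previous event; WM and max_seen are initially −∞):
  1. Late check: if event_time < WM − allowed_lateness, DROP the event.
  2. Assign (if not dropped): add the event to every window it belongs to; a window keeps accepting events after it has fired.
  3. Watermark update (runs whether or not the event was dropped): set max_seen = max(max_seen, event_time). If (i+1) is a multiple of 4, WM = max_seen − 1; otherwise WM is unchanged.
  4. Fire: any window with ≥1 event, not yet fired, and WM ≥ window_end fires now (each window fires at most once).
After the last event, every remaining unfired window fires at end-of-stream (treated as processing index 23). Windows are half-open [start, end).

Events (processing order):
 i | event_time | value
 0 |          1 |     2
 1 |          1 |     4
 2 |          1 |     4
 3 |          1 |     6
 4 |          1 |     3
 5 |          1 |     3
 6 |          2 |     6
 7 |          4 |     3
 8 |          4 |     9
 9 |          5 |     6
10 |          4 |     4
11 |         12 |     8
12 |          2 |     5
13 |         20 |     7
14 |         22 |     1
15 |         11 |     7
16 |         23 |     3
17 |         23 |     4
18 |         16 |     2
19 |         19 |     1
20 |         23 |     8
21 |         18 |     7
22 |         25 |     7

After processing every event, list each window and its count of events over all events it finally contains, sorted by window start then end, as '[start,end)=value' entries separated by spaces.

i=0 t=1 v=2: → [1,5); WM=−∞
i=1 t=1 v=4: → [1,5); WM=−∞
i=2 t=1 v=4: → [1,5); WM=−∞
i=3 t=1 v=6: → [1,5); WM=0
i=4 t=1 v=3: → [1,5); WM=0
i=5 t=1 v=3: → [1,5); WM=0
i=6 t=2 v=6: → [1,6); WM=0
i=7 t=4 v=3: → [1,8); WM=3
i=8 t=4 v=9: → [1,8); WM=3
i=9 t=5 v=6: → [1,9); WM=3
i=10 t=4 v=4: → [1,9); WM=3
i=11 t=12 v=8: → [12,16); WM=11
i=12 t=2 v=5: DROP (t<11-2); WM=11
i=13 t=20 v=7: → [20,24); WM=11
i=14 t=22 v=1: → [20,26); WM=11
i=15 t=11 v=7: → [11,16); WM=21
i=16 t=23 v=3: → [20,27); WM=21
i=17 t=23 v=4: → [20,27); WM=21
i=18 t=16 v=2: DROP (t<21-2); WM=21
i=19 t=19 v=1: → [19,27); WM=22
i=20 t=23 v=8: → [19,27); WM=22
i=21 t=18 v=7: DROP (t<22-2); WM=22
i=22 t=25 v=7: → [19,29); WM=22

[1,9)=11 [11,16)=2 [19,29)=7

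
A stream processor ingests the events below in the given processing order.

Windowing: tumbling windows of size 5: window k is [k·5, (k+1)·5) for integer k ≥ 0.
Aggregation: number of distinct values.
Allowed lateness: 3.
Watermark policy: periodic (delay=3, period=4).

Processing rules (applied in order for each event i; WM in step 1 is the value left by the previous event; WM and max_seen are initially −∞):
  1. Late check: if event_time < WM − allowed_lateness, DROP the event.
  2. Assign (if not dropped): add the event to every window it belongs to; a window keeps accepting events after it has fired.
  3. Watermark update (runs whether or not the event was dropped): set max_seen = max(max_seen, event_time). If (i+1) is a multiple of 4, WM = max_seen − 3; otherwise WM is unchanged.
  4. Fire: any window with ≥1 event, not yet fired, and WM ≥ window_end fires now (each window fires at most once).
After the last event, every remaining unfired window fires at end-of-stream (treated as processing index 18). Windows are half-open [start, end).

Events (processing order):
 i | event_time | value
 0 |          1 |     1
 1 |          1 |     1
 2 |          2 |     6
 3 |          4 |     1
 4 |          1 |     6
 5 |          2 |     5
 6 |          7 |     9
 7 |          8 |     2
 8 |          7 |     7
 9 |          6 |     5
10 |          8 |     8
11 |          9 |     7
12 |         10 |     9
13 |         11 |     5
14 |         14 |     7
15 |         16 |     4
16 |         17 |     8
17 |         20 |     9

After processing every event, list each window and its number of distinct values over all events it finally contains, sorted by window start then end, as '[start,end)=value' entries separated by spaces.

i=0 t=1 v=1: → [0,5); WM=−∞
i=1 t=1 v=1: → [0,5); WM=−∞
i=2 t=2 v=6: → [0,5); WM=−∞
i=3 t=4 v=1: → [0,5); WM=1
i=4 t=1 v=6: → [0,5); WM=1
i=5 t=2 v=5: → [0,5); WM=1
i=6 t=7 v=9: → [5,10); WM=1
i=7 t=8 v=2: → [5,10); WM=5; [0,5) fires=3
i=8 t=7 v=7: → [5,10); WM=5
i=9 t=6 v=5: → [5,10); WM=5
i=10 t=8 v=8: → [5,10); WM=5
i=11 t=9 v=7: → [5,10); WM=6
i=12 t=10 v=9: → [10,15); WM=6
i=13 t=11 v=5: → [10,15); WM=6
i=14 t=14 v=7: → [10,15); WM=6
i=15 t=16 v=4: → [15,20); WM=13; [5,10) fires=5
i=16 t=17 v=8: → [15,20); WM=13
i=17 t=20 v=9: → [20,25); WM=13

[0,5)=3 [5,10)=5 [10,15)=3 [15,20)=2 [20,25)=1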